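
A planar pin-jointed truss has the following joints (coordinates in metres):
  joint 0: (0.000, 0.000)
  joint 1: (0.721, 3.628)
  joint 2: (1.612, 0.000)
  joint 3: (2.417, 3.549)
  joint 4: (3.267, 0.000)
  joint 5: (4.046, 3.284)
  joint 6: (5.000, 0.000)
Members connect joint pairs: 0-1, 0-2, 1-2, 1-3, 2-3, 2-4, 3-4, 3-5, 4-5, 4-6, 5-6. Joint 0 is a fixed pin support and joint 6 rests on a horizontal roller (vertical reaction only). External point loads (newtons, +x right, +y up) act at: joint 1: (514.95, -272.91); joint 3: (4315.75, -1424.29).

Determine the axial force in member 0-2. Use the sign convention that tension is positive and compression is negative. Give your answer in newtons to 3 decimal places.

N=7 nodes, M=11 members, R=3 reactions → 2N=14, M+R=14
member 0 (0-1): L=3.6989, (cx,cy)=(0.1949,0.9808)
member 1 (0-2): L=1.6120, (cx,cy)=(1.0000,0.0000)
member 2 (1-2): L=3.7358, (cx,cy)=(0.2385,-0.9711)
member 3 (1-3): L=1.6978, (cx,cy)=(0.9989,-0.0465)
member 4 (2-3): L=3.6392, (cx,cy)=(0.2212,0.9752)
member 5 (2-4): L=1.6550, (cx,cy)=(1.0000,0.0000)
member 6 (3-4): L=3.6494, (cx,cy)=(0.2329,-0.9725)
member 7 (3-5): L=1.6504, (cx,cy)=(0.9870,-0.1606)
member 8 (4-5): L=3.3751, (cx,cy)=(0.2308,0.9730)
member 9 (4-6): L=1.7330, (cx,cy)=(1.0000,0.0000)
member 10 (5-6): L=3.4198, (cx,cy)=(0.2790,-0.9603)
solve A·x = −loads:
  F[0-1] = +2515.8793 N (tension)
  F[0-2] = +4340.3042 N (tension)
  F[1-2] = -2853.4337 N (compression)
  F[1-3] = +656.7084 N (tension)
  F[2-3] = +2841.4802 N (tension)
  F[2-4] = +3031.2022 N (tension)
  F[3-4] = -3928.6235 N (compression)
  F[3-5] = -2143.9771 N (compression)
  F[4-5] = +3926.5919 N (tension)
  F[4-6] = +1209.8784 N (tension)
  F[5-6] = -4336.9980 N (compression)
  Rx@0 = -4830.7000 N
  Ry@0 = -2467.6225 N
  Ry@6 = +4164.8225 N

4340.304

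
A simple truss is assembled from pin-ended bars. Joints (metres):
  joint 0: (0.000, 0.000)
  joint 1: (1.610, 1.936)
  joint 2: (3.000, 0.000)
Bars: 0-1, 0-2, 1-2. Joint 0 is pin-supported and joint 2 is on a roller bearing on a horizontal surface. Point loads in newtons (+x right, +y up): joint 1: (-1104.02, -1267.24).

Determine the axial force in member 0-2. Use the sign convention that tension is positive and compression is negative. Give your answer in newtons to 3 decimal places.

-23.245

N=3 nodes, M=3 members, R=3 reactions → 2N=6, M+R=6
member 0 (0-1): L=2.5180, (cx,cy)=(0.6394,0.7689)
member 1 (0-2): L=3.0000, (cx,cy)=(1.0000,0.0000)
member 2 (1-2): L=2.3833, (cx,cy)=(0.5832,-0.8123)
solve A·x = −loads:
  F[0-1] = -1690.2886 N (compression)
  F[0-2] = -23.2448 N (compression)
  F[1-2] = +39.8558 N (tension)
  Rx@0 = +1104.0200 N
  Ry@0 = +1299.6154 N
  Ry@2 = -32.3754 N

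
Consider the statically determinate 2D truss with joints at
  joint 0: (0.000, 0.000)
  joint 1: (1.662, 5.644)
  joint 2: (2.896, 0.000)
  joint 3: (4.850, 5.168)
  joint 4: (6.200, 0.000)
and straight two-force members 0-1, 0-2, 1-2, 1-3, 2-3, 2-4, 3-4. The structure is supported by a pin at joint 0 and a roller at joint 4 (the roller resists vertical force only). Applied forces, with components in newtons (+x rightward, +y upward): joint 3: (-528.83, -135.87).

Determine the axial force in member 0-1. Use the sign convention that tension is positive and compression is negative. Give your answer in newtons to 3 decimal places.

-490.361

N=5 nodes, M=7 members, R=3 reactions → 2N=10, M+R=10
member 0 (0-1): L=5.8836, (cx,cy)=(0.2825,0.9593)
member 1 (0-2): L=2.8960, (cx,cy)=(1.0000,0.0000)
member 2 (1-2): L=5.7773, (cx,cy)=(0.2136,-0.9769)
member 3 (1-3): L=3.2233, (cx,cy)=(0.9890,-0.1477)
member 4 (2-3): L=5.5251, (cx,cy)=(0.3537,0.9354)
member 5 (2-4): L=3.3040, (cx,cy)=(1.0000,0.0000)
member 6 (3-4): L=5.3414, (cx,cy)=(0.2527,-0.9675)
solve A·x = −loads:
  F[0-1] = -490.3607 N (compression)
  F[0-2] = -390.3133 N (compression)
  F[1-2] = +519.6358 N (tension)
  F[1-3] = -252.2734 N (compression)
  F[2-3] = -542.7178 N (compression)
  F[2-4] = -87.3843 N (compression)
  F[3-4] = +345.7450 N (tension)
  Rx@0 = +528.8300 N
  Ry@0 = +470.3900 N
  Ry@4 = -334.5200 N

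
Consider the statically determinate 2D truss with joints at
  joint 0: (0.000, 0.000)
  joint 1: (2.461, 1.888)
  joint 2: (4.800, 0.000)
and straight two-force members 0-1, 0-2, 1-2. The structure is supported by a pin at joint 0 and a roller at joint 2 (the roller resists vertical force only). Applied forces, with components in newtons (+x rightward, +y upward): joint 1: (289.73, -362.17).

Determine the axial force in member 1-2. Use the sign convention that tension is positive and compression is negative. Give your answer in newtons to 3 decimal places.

N=3 nodes, M=3 members, R=3 reactions → 2N=6, M+R=6
member 0 (0-1): L=3.1018, (cx,cy)=(0.7934,0.6087)
member 1 (0-2): L=4.8000, (cx,cy)=(1.0000,0.0000)
member 2 (1-2): L=3.0059, (cx,cy)=(0.7781,-0.6281)
solve A·x = −loads:
  F[0-1] = -102.7170 N (compression)
  F[0-2] = +371.2271 N (tension)
  F[1-2] = -477.0729 N (compression)
  Rx@0 = -289.7300 N
  Ry@0 = +62.5220 N
  Ry@2 = +299.6480 N

-477.073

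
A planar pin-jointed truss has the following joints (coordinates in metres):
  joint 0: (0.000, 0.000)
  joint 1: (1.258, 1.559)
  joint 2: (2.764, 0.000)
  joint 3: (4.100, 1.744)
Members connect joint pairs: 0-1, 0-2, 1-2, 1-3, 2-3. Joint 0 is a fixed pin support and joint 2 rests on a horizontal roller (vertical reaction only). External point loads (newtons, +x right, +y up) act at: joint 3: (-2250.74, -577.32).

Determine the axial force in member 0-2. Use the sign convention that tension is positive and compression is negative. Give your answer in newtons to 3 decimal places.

-1329.958

N=4 nodes, M=5 members, R=3 reactions → 2N=8, M+R=8
member 0 (0-1): L=2.0033, (cx,cy)=(0.6280,0.7782)
member 1 (0-2): L=2.7640, (cx,cy)=(1.0000,0.0000)
member 2 (1-2): L=2.1676, (cx,cy)=(0.6948,-0.7192)
member 3 (1-3): L=2.8480, (cx,cy)=(0.9979,0.0650)
member 4 (2-3): L=2.1969, (cx,cy)=(0.6081,0.7938)
solve A·x = −loads:
  F[0-1] = -1466.2679 N (compression)
  F[0-2] = -1329.9577 N (compression)
  F[1-2] = +1414.2901 N (tension)
  F[1-3] = -1907.4250 N (compression)
  F[2-3] = -571.1705 N (compression)
  Rx@0 = +2250.7400 N
  Ry@0 = +1141.0966 N
  Ry@2 = -563.7766 N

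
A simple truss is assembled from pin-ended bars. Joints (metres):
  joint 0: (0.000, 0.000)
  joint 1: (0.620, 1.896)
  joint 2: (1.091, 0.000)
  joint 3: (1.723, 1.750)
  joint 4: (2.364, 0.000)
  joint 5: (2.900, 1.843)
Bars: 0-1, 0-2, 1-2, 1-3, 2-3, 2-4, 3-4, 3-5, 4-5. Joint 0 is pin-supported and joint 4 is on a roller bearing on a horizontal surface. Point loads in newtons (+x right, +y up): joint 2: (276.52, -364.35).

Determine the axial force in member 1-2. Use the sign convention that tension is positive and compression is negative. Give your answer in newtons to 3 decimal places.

218.085

N=6 nodes, M=9 members, R=3 reactions → 2N=12, M+R=12
member 0 (0-1): L=1.9948, (cx,cy)=(0.3108,0.9505)
member 1 (0-2): L=1.0910, (cx,cy)=(1.0000,0.0000)
member 2 (1-2): L=1.9536, (cx,cy)=(0.2411,-0.9705)
member 3 (1-3): L=1.1126, (cx,cy)=(0.9914,-0.1312)
member 4 (2-3): L=1.8606, (cx,cy)=(0.3397,0.9405)
member 5 (2-4): L=1.2730, (cx,cy)=(1.0000,0.0000)
member 6 (3-4): L=1.8637, (cx,cy)=(0.3439,-0.9390)
member 7 (3-5): L=1.1807, (cx,cy)=(0.9969,0.0788)
member 8 (4-5): L=1.9194, (cx,cy)=(0.2793,0.9602)
solve A·x = −loads:
  F[0-1] = -206.4240 N (compression)
  F[0-2] = +340.6783 N (tension)
  F[1-2] = +218.0852 N (tension)
  F[1-3] = -117.7547 N (compression)
  F[2-3] = +162.3503 N (tension)
  F[2-4] = +61.5908 N (tension)
  F[3-4] = -179.0747 N (compression)
  F[3-5] = -0.0000 N (tension)
  F[4-5] = +0.0000 N (tension)
  Rx@0 = -276.5200 N
  Ry@0 = +196.2003 N
  Ry@4 = +168.1497 N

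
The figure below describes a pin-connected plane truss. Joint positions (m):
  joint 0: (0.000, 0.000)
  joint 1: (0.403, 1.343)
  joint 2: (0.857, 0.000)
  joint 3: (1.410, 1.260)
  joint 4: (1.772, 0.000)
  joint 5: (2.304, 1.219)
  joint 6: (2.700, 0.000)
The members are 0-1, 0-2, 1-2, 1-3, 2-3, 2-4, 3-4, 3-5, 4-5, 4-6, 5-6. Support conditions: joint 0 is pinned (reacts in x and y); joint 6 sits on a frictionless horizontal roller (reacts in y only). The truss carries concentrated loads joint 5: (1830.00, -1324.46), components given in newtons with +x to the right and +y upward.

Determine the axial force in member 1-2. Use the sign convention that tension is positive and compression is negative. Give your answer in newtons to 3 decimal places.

N=7 nodes, M=11 members, R=3 reactions → 2N=14, M+R=14
member 0 (0-1): L=1.4022, (cx,cy)=(0.2874,0.9578)
member 1 (0-2): L=0.8570, (cx,cy)=(1.0000,0.0000)
member 2 (1-2): L=1.4177, (cx,cy)=(0.3202,-0.9473)
member 3 (1-3): L=1.0104, (cx,cy)=(0.9966,-0.0821)
member 4 (2-3): L=1.3760, (cx,cy)=(0.4019,0.9157)
member 5 (2-4): L=0.9150, (cx,cy)=(1.0000,0.0000)
member 6 (3-4): L=1.3110, (cx,cy)=(0.2761,-0.9611)
member 7 (3-5): L=0.8949, (cx,cy)=(0.9990,-0.0458)
member 8 (4-5): L=1.3300, (cx,cy)=(0.4000,0.9165)
member 9 (4-6): L=0.9280, (cx,cy)=(1.0000,0.0000)
member 10 (5-6): L=1.2817, (cx,cy)=(0.3090,-0.9511)
solve A·x = −loads:
  F[0-1] = +659.7960 N (tension)
  F[0-2] = +1640.3659 N (tension)
  F[1-2] = -703.1815 N (compression)
  F[1-3] = +416.2316 N (tension)
  F[2-3] = +727.4824 N (tension)
  F[2-4] = +1122.8100 N (tension)
  F[3-4] = -700.4959 N (compression)
  F[3-5] = +901.5654 N (tension)
  F[4-5] = +734.5841 N (tension)
  F[4-6] = +635.5547 N (tension)
  F[5-6] = -2057.0603 N (compression)
  Rx@0 = -1830.0000 N
  Ry@0 = -631.9570 N
  Ry@6 = +1956.4170 N

-703.181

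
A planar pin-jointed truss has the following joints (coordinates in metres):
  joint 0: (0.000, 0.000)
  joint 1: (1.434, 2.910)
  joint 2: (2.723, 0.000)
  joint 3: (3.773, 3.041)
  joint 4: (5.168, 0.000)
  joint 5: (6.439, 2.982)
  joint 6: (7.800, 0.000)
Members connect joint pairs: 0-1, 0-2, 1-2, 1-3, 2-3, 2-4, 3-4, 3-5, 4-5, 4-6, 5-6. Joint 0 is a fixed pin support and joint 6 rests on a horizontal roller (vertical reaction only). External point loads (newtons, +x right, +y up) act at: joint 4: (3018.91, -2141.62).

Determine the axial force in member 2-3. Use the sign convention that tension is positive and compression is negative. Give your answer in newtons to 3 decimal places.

-725.427

N=7 nodes, M=11 members, R=3 reactions → 2N=14, M+R=14
member 0 (0-1): L=3.2441, (cx,cy)=(0.4420,0.8970)
member 1 (0-2): L=2.7230, (cx,cy)=(1.0000,0.0000)
member 2 (1-2): L=3.1827, (cx,cy)=(0.4050,-0.9143)
member 3 (1-3): L=2.3427, (cx,cy)=(0.9984,0.0559)
member 4 (2-3): L=3.2172, (cx,cy)=(0.3264,0.9452)
member 5 (2-4): L=2.4450, (cx,cy)=(1.0000,0.0000)
member 6 (3-4): L=3.3457, (cx,cy)=(0.4170,-0.9089)
member 7 (3-5): L=2.6667, (cx,cy)=(0.9998,-0.0221)
member 8 (4-5): L=3.2416, (cx,cy)=(0.3921,0.9199)
member 9 (4-6): L=2.6320, (cx,cy)=(1.0000,0.0000)
member 10 (5-6): L=3.2779, (cx,cy)=(0.4152,-0.9097)
solve A·x = −loads:
  F[0-1] = -805.6391 N (compression)
  F[0-2] = +3375.0247 N (tension)
  F[1-2] = +749.9630 N (tension)
  F[1-3] = -660.8847 N (compression)
  F[2-3] = -725.4271 N (compression)
  F[2-4] = +3915.5210 N (tension)
  F[3-4] = +825.2767 N (tension)
  F[3-5] = -1241.0166 N (compression)
  F[4-5] = +1512.6263 N (tension)
  F[4-6] = +647.6208 N (tension)
  F[5-6] = -1559.7634 N (compression)
  Rx@0 = -3018.9100 N
  Ry@0 = +722.6595 N
  Ry@6 = +1418.9605 N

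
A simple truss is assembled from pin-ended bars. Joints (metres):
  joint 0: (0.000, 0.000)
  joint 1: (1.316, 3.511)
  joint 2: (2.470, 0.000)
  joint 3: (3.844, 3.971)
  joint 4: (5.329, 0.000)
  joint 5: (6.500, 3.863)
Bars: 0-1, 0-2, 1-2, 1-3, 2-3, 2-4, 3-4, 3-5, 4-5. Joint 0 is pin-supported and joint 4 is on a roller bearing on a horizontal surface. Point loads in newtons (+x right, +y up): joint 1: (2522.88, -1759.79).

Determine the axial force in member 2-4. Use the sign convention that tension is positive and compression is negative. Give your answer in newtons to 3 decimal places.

784.113

N=6 nodes, M=9 members, R=3 reactions → 2N=12, M+R=12
member 0 (0-1): L=3.7495, (cx,cy)=(0.3510,0.9364)
member 1 (0-2): L=2.4700, (cx,cy)=(1.0000,0.0000)
member 2 (1-2): L=3.6958, (cx,cy)=(0.3122,-0.9500)
member 3 (1-3): L=2.5695, (cx,cy)=(0.9838,0.1790)
member 4 (2-3): L=4.2020, (cx,cy)=(0.3270,0.9450)
member 5 (2-4): L=2.8590, (cx,cy)=(1.0000,0.0000)
member 6 (3-4): L=4.2396, (cx,cy)=(0.3503,-0.9366)
member 7 (3-5): L=2.6582, (cx,cy)=(0.9992,-0.0406)
member 8 (4-5): L=4.0366, (cx,cy)=(0.2901,0.9570)
solve A·x = −loads:
  F[0-1] = +359.8793 N (tension)
  F[0-2] = +2396.5705 N (tension)
  F[1-2] = -2515.7080 N (compression)
  F[1-3] = -1637.5009 N (compression)
  F[2-3] = +2528.9445 N (tension)
  F[2-4] = +784.1126 N (tension)
  F[3-4] = -2238.5931 N (compression)
  F[3-5] = -0.0000 N (tension)
  F[4-5] = +0.0000 N (tension)
  Rx@0 = -2522.8800 N
  Ry@0 = -336.9853 N
  Ry@4 = +2096.7753 N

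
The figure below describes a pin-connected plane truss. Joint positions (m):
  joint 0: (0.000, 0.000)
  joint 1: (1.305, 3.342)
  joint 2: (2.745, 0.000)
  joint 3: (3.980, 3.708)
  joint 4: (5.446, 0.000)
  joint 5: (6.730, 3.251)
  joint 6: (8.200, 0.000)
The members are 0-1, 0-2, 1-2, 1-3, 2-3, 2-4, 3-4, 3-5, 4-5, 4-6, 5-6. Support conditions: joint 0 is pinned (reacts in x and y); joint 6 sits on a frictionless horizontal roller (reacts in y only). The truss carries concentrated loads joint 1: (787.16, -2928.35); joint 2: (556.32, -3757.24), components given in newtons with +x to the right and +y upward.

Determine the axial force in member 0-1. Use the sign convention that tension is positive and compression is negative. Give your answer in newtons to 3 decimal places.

-4982.256

N=7 nodes, M=11 members, R=3 reactions → 2N=14, M+R=14
member 0 (0-1): L=3.5878, (cx,cy)=(0.3637,0.9315)
member 1 (0-2): L=2.7450, (cx,cy)=(1.0000,0.0000)
member 2 (1-2): L=3.6390, (cx,cy)=(0.3957,-0.9184)
member 3 (1-3): L=2.6999, (cx,cy)=(0.9908,0.1356)
member 4 (2-3): L=3.9083, (cx,cy)=(0.3160,0.9488)
member 5 (2-4): L=2.7010, (cx,cy)=(1.0000,0.0000)
member 6 (3-4): L=3.9873, (cx,cy)=(0.3677,-0.9300)
member 7 (3-5): L=2.7877, (cx,cy)=(0.9865,-0.1639)
member 8 (4-5): L=3.4954, (cx,cy)=(0.3673,0.9301)
member 9 (4-6): L=2.7540, (cx,cy)=(1.0000,0.0000)
member 10 (5-6): L=3.5679, (cx,cy)=(0.4120,-0.9112)
solve A·x = −loads:
  F[0-1] = -4982.2555 N (compression)
  F[0-2] = +3155.7115 N (tension)
  F[1-2] = +1395.3207 N (tension)
  F[1-3] = -3180.8953 N (compression)
  F[2-3] = +2609.5232 N (tension)
  F[2-4] = +2326.9304 N (tension)
  F[3-4] = -1908.1594 N (compression)
  F[3-5] = -1647.6498 N (compression)
  F[4-5] = +1907.8947 N (tension)
  F[4-6] = +924.5088 N (tension)
  F[5-6] = -2243.9140 N (compression)
  Rx@0 = -1343.4800 N
  Ry@0 = +4640.9791 N
  Ry@6 = +2044.6109 N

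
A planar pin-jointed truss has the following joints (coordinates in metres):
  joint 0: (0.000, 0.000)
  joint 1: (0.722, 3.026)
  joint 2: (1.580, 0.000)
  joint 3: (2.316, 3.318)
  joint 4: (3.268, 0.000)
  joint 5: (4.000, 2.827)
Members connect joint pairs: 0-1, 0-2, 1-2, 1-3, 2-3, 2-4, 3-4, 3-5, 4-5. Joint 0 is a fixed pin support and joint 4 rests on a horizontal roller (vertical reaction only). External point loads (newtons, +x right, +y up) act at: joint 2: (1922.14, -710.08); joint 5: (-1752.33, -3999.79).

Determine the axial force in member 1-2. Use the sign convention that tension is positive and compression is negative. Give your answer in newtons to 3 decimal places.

932.363

N=6 nodes, M=9 members, R=3 reactions → 2N=12, M+R=12
member 0 (0-1): L=3.1109, (cx,cy)=(0.2321,0.9727)
member 1 (0-2): L=1.5800, (cx,cy)=(1.0000,0.0000)
member 2 (1-2): L=3.1453, (cx,cy)=(0.2728,-0.9621)
member 3 (1-3): L=1.6205, (cx,cy)=(0.9836,0.1802)
member 4 (2-3): L=3.3986, (cx,cy)=(0.2166,0.9763)
member 5 (2-4): L=1.6880, (cx,cy)=(1.0000,0.0000)
member 6 (3-4): L=3.4519, (cx,cy)=(0.2758,-0.9612)
member 7 (3-5): L=1.7541, (cx,cy)=(0.9600,-0.2799)
member 8 (4-5): L=2.9202, (cx,cy)=(0.2507,0.9681)
solve A·x = −loads:
  F[0-1] = -1014.4194 N (compression)
  F[0-2] = +405.2406 N (tension)
  F[1-2] = +932.3631 N (tension)
  F[1-3] = -497.9188 N (compression)
  F[2-3] = -191.4656 N (compression)
  F[2-4] = -1221.0979 N (compression)
  F[3-4] = +489.9285 N (tension)
  F[3-5] = -694.0967 N (compression)
  F[4-5] = -4332.3928 N (compression)
  Rx@0 = -169.8100 N
  Ry@0 = +986.7214 N
  Ry@4 = +3723.1486 N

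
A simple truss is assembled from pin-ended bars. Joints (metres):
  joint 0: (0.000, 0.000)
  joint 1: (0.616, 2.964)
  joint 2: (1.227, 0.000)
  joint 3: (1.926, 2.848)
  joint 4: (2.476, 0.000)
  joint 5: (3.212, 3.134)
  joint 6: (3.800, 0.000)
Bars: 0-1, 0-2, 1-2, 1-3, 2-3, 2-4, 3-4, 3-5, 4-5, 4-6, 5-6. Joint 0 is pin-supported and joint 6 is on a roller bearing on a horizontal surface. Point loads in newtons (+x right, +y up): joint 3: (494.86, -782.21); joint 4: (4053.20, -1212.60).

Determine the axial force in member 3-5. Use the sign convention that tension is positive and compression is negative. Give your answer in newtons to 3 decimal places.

N=7 nodes, M=11 members, R=3 reactions → 2N=14, M+R=14
member 0 (0-1): L=3.0273, (cx,cy)=(0.2035,0.9791)
member 1 (0-2): L=1.2270, (cx,cy)=(1.0000,0.0000)
member 2 (1-2): L=3.0263, (cx,cy)=(0.2019,-0.9794)
member 3 (1-3): L=1.3151, (cx,cy)=(0.9961,-0.0882)
member 4 (2-3): L=2.9325, (cx,cy)=(0.2384,0.9712)
member 5 (2-4): L=1.2490, (cx,cy)=(1.0000,0.0000)
member 6 (3-4): L=2.9006, (cx,cy)=(0.1896,-0.9819)
member 7 (3-5): L=1.3174, (cx,cy)=(0.9762,0.2171)
member 8 (4-5): L=3.2193, (cx,cy)=(0.2286,0.9735)
member 9 (4-6): L=1.3240, (cx,cy)=(1.0000,0.0000)
member 10 (5-6): L=3.1887, (cx,cy)=(0.1844,-0.9829)
solve A·x = −loads:
  F[0-1] = -446.7094 N (compression)
  F[0-2] = +4638.9561 N (tension)
  F[1-2] = +463.2336 N (tension)
  F[1-3] = -185.1424 N (compression)
  F[2-3] = -467.1594 N (compression)
  F[2-4] = +4843.8335 N (tension)
  F[3-4] = -508.4618 N (compression)
  F[3-5] = -711.1825 N (compression)
  F[4-5] = +1758.4093 N (tension)
  F[4-6] = +292.2075 N (tension)
  F[5-6] = -1584.6210 N (compression)
  Rx@0 = -4548.0600 N
  Ry@0 = +437.3639 N
  Ry@6 = +1557.4461 N

-711.182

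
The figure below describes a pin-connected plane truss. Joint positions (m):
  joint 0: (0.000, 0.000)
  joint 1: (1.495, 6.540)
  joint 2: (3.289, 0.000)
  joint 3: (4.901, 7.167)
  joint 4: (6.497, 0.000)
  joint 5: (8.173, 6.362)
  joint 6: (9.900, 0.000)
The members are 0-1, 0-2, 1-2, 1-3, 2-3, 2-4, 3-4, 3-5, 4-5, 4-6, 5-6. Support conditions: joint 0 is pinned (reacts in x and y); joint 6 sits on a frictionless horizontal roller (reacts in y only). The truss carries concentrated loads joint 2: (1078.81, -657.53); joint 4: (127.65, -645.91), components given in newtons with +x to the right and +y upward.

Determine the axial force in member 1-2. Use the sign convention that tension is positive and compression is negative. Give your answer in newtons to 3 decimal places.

N=7 nodes, M=11 members, R=3 reactions → 2N=14, M+R=14
member 0 (0-1): L=6.7087, (cx,cy)=(0.2228,0.9749)
member 1 (0-2): L=3.2890, (cx,cy)=(1.0000,0.0000)
member 2 (1-2): L=6.7816, (cx,cy)=(0.2645,-0.9644)
member 3 (1-3): L=3.4632, (cx,cy)=(0.9835,0.1810)
member 4 (2-3): L=7.3460, (cx,cy)=(0.2194,0.9756)
member 5 (2-4): L=3.2080, (cx,cy)=(1.0000,0.0000)
member 6 (3-4): L=7.3426, (cx,cy)=(0.2174,-0.9761)
member 7 (3-5): L=3.3696, (cx,cy)=(0.9710,-0.2389)
member 8 (4-5): L=6.5791, (cx,cy)=(0.2547,0.9670)
member 9 (4-6): L=3.4030, (cx,cy)=(1.0000,0.0000)
member 10 (5-6): L=6.5922, (cx,cy)=(0.2620,-0.9651)
solve A·x = −loads:
  F[0-1] = -678.1604 N (compression)
  F[0-2] = +1357.5847 N (tension)
  F[1-2] = +625.1151 N (tension)
  F[1-3] = -321.8103 N (compression)
  F[2-3] = +56.0509 N (tension)
  F[2-4] = +431.8426 N (tension)
  F[3-4] = +84.9943 N (tension)
  F[3-5] = -332.2892 N (compression)
  F[4-5] = +582.1545 N (tension)
  F[4-6] = +174.3647 N (tension)
  F[5-6] = -665.5782 N (compression)
  Rx@0 = -1206.4600 N
  Ry@0 = +661.1073 N
  Ry@6 = +642.3327 N

625.115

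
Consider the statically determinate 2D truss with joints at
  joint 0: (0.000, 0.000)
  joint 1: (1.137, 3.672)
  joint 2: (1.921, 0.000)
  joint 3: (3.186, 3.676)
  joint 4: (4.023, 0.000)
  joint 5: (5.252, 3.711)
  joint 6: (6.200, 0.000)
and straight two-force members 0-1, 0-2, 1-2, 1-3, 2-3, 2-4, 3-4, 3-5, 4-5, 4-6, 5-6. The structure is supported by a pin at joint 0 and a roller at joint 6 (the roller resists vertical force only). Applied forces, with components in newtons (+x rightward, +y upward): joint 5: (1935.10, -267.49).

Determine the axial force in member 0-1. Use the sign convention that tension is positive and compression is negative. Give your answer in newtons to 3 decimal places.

N=7 nodes, M=11 members, R=3 reactions → 2N=14, M+R=14
member 0 (0-1): L=3.8440, (cx,cy)=(0.2958,0.9553)
member 1 (0-2): L=1.9210, (cx,cy)=(1.0000,0.0000)
member 2 (1-2): L=3.7548, (cx,cy)=(0.2088,-0.9780)
member 3 (1-3): L=2.0490, (cx,cy)=(1.0000,0.0020)
member 4 (2-3): L=3.8876, (cx,cy)=(0.3254,0.9456)
member 5 (2-4): L=2.1020, (cx,cy)=(1.0000,0.0000)
member 6 (3-4): L=3.7701, (cx,cy)=(0.2220,-0.9750)
member 7 (3-5): L=2.0663, (cx,cy)=(0.9999,0.0169)
member 8 (4-5): L=3.9092, (cx,cy)=(0.3144,0.9493)
member 9 (4-6): L=2.1770, (cx,cy)=(1.0000,0.0000)
member 10 (5-6): L=3.8302, (cx,cy)=(0.2475,-0.9689)
solve A·x = −loads:
  F[0-1] = +1169.6894 N (tension)
  F[0-2] = +1589.1229 N (tension)
  F[1-2] = -1141.3682 N (compression)
  F[1-3] = +584.2976 N (tension)
  F[2-3] = +1180.4531 N (tension)
  F[2-4] = +966.6887 N (tension)
  F[3-4] = -1124.7846 N (compression)
  F[3-5] = +1218.3005 N (tension)
  F[4-5] = +1155.2933 N (tension)
  F[4-6] = +353.7670 N (tension)
  F[5-6] = -1429.3129 N (compression)
  Rx@0 = -1935.1000 N
  Ry@0 = -1117.3509 N
  Ry@6 = +1384.8409 N

1169.689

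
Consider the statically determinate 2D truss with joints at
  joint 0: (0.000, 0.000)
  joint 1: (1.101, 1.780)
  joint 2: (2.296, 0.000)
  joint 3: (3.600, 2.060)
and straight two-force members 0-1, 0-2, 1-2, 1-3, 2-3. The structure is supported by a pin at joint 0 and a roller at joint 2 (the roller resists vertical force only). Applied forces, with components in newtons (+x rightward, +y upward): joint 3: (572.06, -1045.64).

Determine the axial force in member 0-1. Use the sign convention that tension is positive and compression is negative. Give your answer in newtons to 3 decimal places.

N=4 nodes, M=5 members, R=3 reactions → 2N=8, M+R=8
member 0 (0-1): L=2.0930, (cx,cy)=(0.5260,0.8505)
member 1 (0-2): L=2.2960, (cx,cy)=(1.0000,0.0000)
member 2 (1-2): L=2.1439, (cx,cy)=(0.5574,-0.8303)
member 3 (1-3): L=2.5146, (cx,cy)=(0.9938,0.1113)
member 4 (2-3): L=2.4380, (cx,cy)=(0.5349,0.8449)
solve A·x = −loads:
  F[0-1] = +1301.7973 N (tension)
  F[0-2] = -112.7401 N (compression)
  F[1-2] = -1154.2413 N (compression)
  F[1-3] = +1336.4716 N (tension)
  F[2-3] = -1413.6504 N (compression)
  Rx@0 = -572.0600 N
  Ry@0 = -1107.1246 N
  Ry@2 = +2152.7646 N

1301.797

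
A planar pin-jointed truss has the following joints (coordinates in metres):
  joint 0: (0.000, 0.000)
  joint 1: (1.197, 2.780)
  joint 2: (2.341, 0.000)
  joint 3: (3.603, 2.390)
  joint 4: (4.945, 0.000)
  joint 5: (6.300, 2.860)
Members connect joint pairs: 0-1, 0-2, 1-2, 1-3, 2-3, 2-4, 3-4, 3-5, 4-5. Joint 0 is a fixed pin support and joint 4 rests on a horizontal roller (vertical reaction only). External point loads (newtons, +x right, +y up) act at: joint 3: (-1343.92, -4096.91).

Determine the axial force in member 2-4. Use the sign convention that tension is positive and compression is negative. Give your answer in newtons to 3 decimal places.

N=6 nodes, M=9 members, R=3 reactions → 2N=12, M+R=12
member 0 (0-1): L=3.0267, (cx,cy)=(0.3955,0.9185)
member 1 (0-2): L=2.3410, (cx,cy)=(1.0000,0.0000)
member 2 (1-2): L=3.0062, (cx,cy)=(0.3805,-0.9248)
member 3 (1-3): L=2.4374, (cx,cy)=(0.9871,-0.1600)
member 4 (2-3): L=2.7027, (cx,cy)=(0.4669,0.8843)
member 5 (2-4): L=2.6040, (cx,cy)=(1.0000,0.0000)
member 6 (3-4): L=2.7410, (cx,cy)=(0.4896,-0.8719)
member 7 (3-5): L=2.7376, (cx,cy)=(0.9852,0.1717)
member 8 (4-5): L=3.1647, (cx,cy)=(0.4282,0.9037)
solve A·x = −loads:
  F[0-1] = -1917.7172 N (compression)
  F[0-2] = -585.5130 N (compression)
  F[1-2] = +2183.2538 N (tension)
  F[1-3] = -1609.9851 N (compression)
  F[2-3] = -2283.1698 N (compression)
  F[2-4] = +1311.4150 N (tension)
  F[3-4] = -2678.5279 N (compression)
  F[3-5] = +0.0000 N (tension)
  F[4-5] = -0.0000 N (compression)
  Rx@0 = +1343.9200 N
  Ry@0 = +1761.3796 N
  Ry@4 = +2335.5304 N

1311.415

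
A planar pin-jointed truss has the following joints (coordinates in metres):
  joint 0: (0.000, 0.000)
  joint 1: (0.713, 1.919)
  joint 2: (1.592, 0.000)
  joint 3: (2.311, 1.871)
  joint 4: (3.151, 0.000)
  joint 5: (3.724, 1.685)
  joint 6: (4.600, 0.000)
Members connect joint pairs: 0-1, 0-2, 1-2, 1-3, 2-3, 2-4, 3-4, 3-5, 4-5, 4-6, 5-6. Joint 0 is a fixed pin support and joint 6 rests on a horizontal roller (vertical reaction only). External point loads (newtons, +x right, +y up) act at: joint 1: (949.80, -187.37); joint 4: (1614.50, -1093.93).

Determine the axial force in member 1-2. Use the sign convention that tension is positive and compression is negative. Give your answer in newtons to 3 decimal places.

N=7 nodes, M=11 members, R=3 reactions → 2N=14, M+R=14
member 0 (0-1): L=2.0472, (cx,cy)=(0.3483,0.9374)
member 1 (0-2): L=1.5920, (cx,cy)=(1.0000,0.0000)
member 2 (1-2): L=2.1107, (cx,cy)=(0.4164,-0.9092)
member 3 (1-3): L=1.5987, (cx,cy)=(0.9995,-0.0300)
member 4 (2-3): L=2.0044, (cx,cy)=(0.3587,0.9334)
member 5 (2-4): L=1.5590, (cx,cy)=(1.0000,0.0000)
member 6 (3-4): L=2.0509, (cx,cy)=(0.4096,-0.9123)
member 7 (3-5): L=1.4252, (cx,cy)=(0.9914,-0.1305)
member 8 (4-5): L=1.7798, (cx,cy)=(0.3220,0.9468)
member 9 (4-6): L=1.4490, (cx,cy)=(1.0000,0.0000)
member 10 (5-6): L=1.8991, (cx,cy)=(0.4613,-0.8873)
solve A·x = −loads:
  F[0-1] = -113.8096 N (compression)
  F[0-2] = +2603.9381 N (tension)
  F[1-2] = -56.8401 N (compression)
  F[1-3] = -966.2031 N (compression)
  F[2-3] = +55.3613 N (tension)
  F[2-4] = +2560.4087 N (tension)
  F[3-4] = +51.0604 N (tension)
  F[3-5] = -975.1622 N (compression)
  F[4-5] = +1106.2504 N (tension)
  F[4-6] = +610.6610 N (tension)
  F[5-6] = -1323.8693 N (compression)
  Rx@0 = -2564.3000 N
  Ry@0 = +106.6838 N
  Ry@6 = +1174.6162 N

-56.840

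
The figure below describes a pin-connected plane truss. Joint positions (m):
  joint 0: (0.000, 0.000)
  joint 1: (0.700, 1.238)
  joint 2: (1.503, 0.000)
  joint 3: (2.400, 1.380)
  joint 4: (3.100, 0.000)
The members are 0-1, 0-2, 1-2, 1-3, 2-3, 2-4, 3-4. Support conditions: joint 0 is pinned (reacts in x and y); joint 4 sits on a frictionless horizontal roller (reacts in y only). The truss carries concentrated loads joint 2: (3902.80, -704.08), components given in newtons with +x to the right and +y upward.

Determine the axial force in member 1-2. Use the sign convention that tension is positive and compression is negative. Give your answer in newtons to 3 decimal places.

390.744

N=5 nodes, M=7 members, R=3 reactions → 2N=10, M+R=10
member 0 (0-1): L=1.4222, (cx,cy)=(0.4922,0.8705)
member 1 (0-2): L=1.5030, (cx,cy)=(1.0000,0.0000)
member 2 (1-2): L=1.4756, (cx,cy)=(0.5442,-0.8390)
member 3 (1-3): L=1.7059, (cx,cy)=(0.9965,0.0832)
member 4 (2-3): L=1.6459, (cx,cy)=(0.5450,0.8384)
member 5 (2-4): L=1.5970, (cx,cy)=(1.0000,0.0000)
member 6 (3-4): L=1.5474, (cx,cy)=(0.4524,-0.8918)
solve A·x = −loads:
  F[0-1] = -416.6816 N (compression)
  F[0-2] = +4107.8891 N (tension)
  F[1-2] = +390.7442 N (tension)
  F[1-3] = -419.1784 N (compression)
  F[2-3] = +448.7570 N (tension)
  F[2-4] = +173.1563 N (tension)
  F[3-4] = -382.7706 N (compression)
  Rx@0 = -3902.8000 N
  Ry@0 = +362.7148 N
  Ry@4 = +341.3652 N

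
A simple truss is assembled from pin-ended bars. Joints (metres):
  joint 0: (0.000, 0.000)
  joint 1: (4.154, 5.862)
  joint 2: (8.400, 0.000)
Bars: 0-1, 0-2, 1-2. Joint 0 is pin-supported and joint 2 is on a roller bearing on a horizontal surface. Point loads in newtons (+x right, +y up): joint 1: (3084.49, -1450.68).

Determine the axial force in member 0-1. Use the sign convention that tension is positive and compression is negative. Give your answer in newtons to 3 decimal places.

N=3 nodes, M=3 members, R=3 reactions → 2N=6, M+R=6
member 0 (0-1): L=7.1846, (cx,cy)=(0.5782,0.8159)
member 1 (0-2): L=8.4000, (cx,cy)=(1.0000,0.0000)
member 2 (1-2): L=7.2382, (cx,cy)=(0.5866,-0.8099)
solve A·x = −loads:
  F[0-1] = +1739.4687 N (tension)
  F[0-2] = +2078.7648 N (tension)
  F[1-2] = -3543.6925 N (compression)
  Rx@0 = -3084.4900 N
  Ry@0 = -1419.2492 N
  Ry@2 = +2869.9292 N

1739.469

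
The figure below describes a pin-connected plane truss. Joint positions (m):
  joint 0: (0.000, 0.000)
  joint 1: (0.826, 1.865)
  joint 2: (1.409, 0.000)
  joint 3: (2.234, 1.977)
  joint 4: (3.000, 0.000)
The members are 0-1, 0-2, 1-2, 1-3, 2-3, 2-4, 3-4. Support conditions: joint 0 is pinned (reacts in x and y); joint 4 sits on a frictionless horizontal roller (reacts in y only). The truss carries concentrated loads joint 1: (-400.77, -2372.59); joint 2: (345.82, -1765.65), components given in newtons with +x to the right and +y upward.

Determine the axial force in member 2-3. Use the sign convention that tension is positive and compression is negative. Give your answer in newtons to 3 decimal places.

1424.946

N=5 nodes, M=7 members, R=3 reactions → 2N=10, M+R=10
member 0 (0-1): L=2.0397, (cx,cy)=(0.4050,0.9143)
member 1 (0-2): L=1.4090, (cx,cy)=(1.0000,0.0000)
member 2 (1-2): L=1.9540, (cx,cy)=(0.2984,-0.9545)
member 3 (1-3): L=1.4124, (cx,cy)=(0.9969,0.0793)
member 4 (2-3): L=2.1422, (cx,cy)=(0.3851,0.9229)
member 5 (2-4): L=1.5910, (cx,cy)=(1.0000,0.0000)
member 6 (3-4): L=2.1202, (cx,cy)=(0.3613,-0.9325)
solve A·x = −loads:
  F[0-1] = -3177.0202 N (compression)
  F[0-2] = +1231.6016 N (tension)
  F[1-2] = +472.1141 N (tension)
  F[1-3] = -1029.8856 N (compression)
  F[2-3] = +1424.9461 N (tension)
  F[2-4] = +477.8781 N (tension)
  F[3-4] = -1322.7172 N (compression)
  Rx@0 = +54.9500 N
  Ry@0 = +2904.8653 N
  Ry@4 = +1233.3747 N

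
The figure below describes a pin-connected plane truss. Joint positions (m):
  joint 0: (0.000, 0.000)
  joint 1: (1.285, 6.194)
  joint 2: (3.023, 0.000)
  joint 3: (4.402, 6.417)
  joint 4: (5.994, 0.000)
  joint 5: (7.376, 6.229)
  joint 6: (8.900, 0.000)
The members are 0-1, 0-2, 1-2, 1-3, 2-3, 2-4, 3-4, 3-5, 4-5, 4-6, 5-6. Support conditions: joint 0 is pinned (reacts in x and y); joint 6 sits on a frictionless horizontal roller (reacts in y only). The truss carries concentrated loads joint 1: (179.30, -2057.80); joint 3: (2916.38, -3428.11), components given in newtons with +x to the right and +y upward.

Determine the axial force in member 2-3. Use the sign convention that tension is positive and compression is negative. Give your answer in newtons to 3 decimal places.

N=7 nodes, M=11 members, R=3 reactions → 2N=14, M+R=14
member 0 (0-1): L=6.3259, (cx,cy)=(0.2031,0.9792)
member 1 (0-2): L=3.0230, (cx,cy)=(1.0000,0.0000)
member 2 (1-2): L=6.4332, (cx,cy)=(0.2702,-0.9628)
member 3 (1-3): L=3.1250, (cx,cy)=(0.9975,0.0714)
member 4 (2-3): L=6.5635, (cx,cy)=(0.2101,0.9777)
member 5 (2-4): L=2.9710, (cx,cy)=(1.0000,0.0000)
member 6 (3-4): L=6.6115, (cx,cy)=(0.2408,-0.9706)
member 7 (3-5): L=2.9799, (cx,cy)=(0.9980,-0.0631)
member 8 (4-5): L=6.3805, (cx,cy)=(0.2166,0.9763)
member 9 (4-6): L=2.9060, (cx,cy)=(1.0000,0.0000)
member 10 (5-6): L=6.4127, (cx,cy)=(0.2377,-0.9714)
solve A·x = −loads:
  F[0-1] = -1292.6574 N (compression)
  F[0-2] = +3358.2621 N (tension)
  F[1-2] = -838.6827 N (compression)
  F[1-3] = -215.8536 N (compression)
  F[2-3] = +825.9317 N (tension)
  F[2-4] = +2958.1539 N (tension)
  F[3-4] = -4221.6802 N (compression)
  F[3-5] = -1945.4852 N (compression)
  F[4-5] = +4197.1012 N (tension)
  F[4-6] = +1032.5236 N (tension)
  F[5-6] = -4344.6771 N (compression)
  Rx@0 = -3095.6800 N
  Ry@0 = +1265.7069 N
  Ry@6 = +4220.2031 N

825.932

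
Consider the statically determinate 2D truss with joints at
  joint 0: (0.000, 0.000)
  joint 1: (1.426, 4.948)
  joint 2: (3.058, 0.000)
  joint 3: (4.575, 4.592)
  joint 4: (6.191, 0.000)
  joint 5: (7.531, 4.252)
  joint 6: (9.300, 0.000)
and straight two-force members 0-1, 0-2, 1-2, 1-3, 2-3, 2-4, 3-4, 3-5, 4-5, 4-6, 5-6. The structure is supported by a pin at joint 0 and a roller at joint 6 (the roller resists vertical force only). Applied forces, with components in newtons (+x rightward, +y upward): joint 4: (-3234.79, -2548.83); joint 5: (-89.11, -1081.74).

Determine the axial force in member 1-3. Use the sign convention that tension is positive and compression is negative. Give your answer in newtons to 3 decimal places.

-709.743

N=7 nodes, M=11 members, R=3 reactions → 2N=14, M+R=14
member 0 (0-1): L=5.1494, (cx,cy)=(0.2769,0.9609)
member 1 (0-2): L=3.0580, (cx,cy)=(1.0000,0.0000)
member 2 (1-2): L=5.2102, (cx,cy)=(0.3132,-0.9497)
member 3 (1-3): L=3.1691, (cx,cy)=(0.9937,-0.1123)
member 4 (2-3): L=4.8361, (cx,cy)=(0.3137,0.9495)
member 5 (2-4): L=3.1330, (cx,cy)=(1.0000,0.0000)
member 6 (3-4): L=4.8681, (cx,cy)=(0.3320,-0.9433)
member 7 (3-5): L=2.9755, (cx,cy)=(0.9935,-0.1143)
member 8 (4-5): L=4.4582, (cx,cy)=(0.3006,0.9538)
member 9 (4-6): L=3.1090, (cx,cy)=(1.0000,0.0000)
member 10 (5-6): L=4.6053, (cx,cy)=(0.3841,-0.9233)
solve A·x = −loads:
  F[0-1] = -1143.2942 N (compression)
  F[0-2] = -3007.2919 N (compression)
  F[1-2] = +1240.7499 N (tension)
  F[1-3] = -709.7433 N (compression)
  F[2-3] = -1240.9445 N (compression)
  F[2-4] = -2229.3857 N (compression)
  F[3-4] = +1352.8423 N (tension)
  F[3-5] = -1553.7814 N (compression)
  F[4-5] = +1334.4075 N (tension)
  F[4-6] = +1053.4073 N (tension)
  F[5-6] = -2742.3774 N (compression)
  Rx@0 = +3323.9000 N
  Ry@0 = +1098.5813 N
  Ry@6 = +2531.9887 N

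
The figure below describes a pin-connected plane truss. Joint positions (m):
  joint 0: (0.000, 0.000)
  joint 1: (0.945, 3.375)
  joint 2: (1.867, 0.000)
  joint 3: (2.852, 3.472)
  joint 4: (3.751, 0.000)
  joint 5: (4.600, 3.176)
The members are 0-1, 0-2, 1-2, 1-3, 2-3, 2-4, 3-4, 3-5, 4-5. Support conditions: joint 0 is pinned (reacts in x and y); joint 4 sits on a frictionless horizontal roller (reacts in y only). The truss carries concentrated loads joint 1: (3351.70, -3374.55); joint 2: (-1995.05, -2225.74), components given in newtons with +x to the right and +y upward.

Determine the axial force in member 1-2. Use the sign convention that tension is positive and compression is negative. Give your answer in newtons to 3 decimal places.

N=6 nodes, M=9 members, R=3 reactions → 2N=12, M+R=12
member 0 (0-1): L=3.5048, (cx,cy)=(0.2696,0.9630)
member 1 (0-2): L=1.8670, (cx,cy)=(1.0000,0.0000)
member 2 (1-2): L=3.4987, (cx,cy)=(0.2635,-0.9647)
member 3 (1-3): L=1.9095, (cx,cy)=(0.9987,0.0508)
member 4 (2-3): L=3.6090, (cx,cy)=(0.2729,0.9620)
member 5 (2-4): L=1.8840, (cx,cy)=(1.0000,0.0000)
member 6 (3-4): L=3.5865, (cx,cy)=(0.2507,-0.9681)
member 7 (3-5): L=1.7729, (cx,cy)=(0.9860,-0.1670)
member 8 (4-5): L=3.2875, (cx,cy)=(0.2582,0.9661)
solve A·x = −loads:
  F[0-1] = -650.6764 N (compression)
  F[0-2] = +1532.0918 N (tension)
  F[1-2] = -2993.0605 N (compression)
  F[1-3] = -2741.9252 N (compression)
  F[2-3] = +5314.7782 N (tension)
  F[2-4] = +1287.8362 N (tension)
  F[3-4] = -5137.7362 N (compression)
  F[3-5] = -0.0000 N (compression)
  F[4-5] = +0.0000 N (tension)
  Rx@0 = -1356.6500 N
  Ry@0 = +626.5780 N
  Ry@4 = +4973.7120 N

-2993.061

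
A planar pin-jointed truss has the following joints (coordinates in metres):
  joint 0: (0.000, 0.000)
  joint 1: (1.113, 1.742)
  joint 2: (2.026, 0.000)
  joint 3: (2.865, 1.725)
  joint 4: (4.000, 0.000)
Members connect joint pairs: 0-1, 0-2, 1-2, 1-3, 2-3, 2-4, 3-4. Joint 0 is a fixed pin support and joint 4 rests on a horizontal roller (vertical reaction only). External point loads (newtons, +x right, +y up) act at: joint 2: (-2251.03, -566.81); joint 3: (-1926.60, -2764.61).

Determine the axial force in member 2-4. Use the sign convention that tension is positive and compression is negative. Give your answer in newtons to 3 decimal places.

N=5 nodes, M=7 members, R=3 reactions → 2N=10, M+R=10
member 0 (0-1): L=2.0672, (cx,cy)=(0.5384,0.8427)
member 1 (0-2): L=2.0260, (cx,cy)=(1.0000,0.0000)
member 2 (1-2): L=1.9668, (cx,cy)=(0.4642,-0.8857)
member 3 (1-3): L=1.7521, (cx,cy)=(1.0000,-0.0097)
member 4 (2-3): L=1.9182, (cx,cy)=(0.4374,0.8993)
member 5 (2-4): L=1.9740, (cx,cy)=(1.0000,0.0000)
member 6 (3-4): L=2.0649, (cx,cy)=(0.5497,-0.8354)
solve A·x = −loads:
  F[0-1] = -2248.7966 N (compression)
  F[0-2] = -2966.8591 N (compression)
  F[1-2] = +2163.7939 N (tension)
  F[1-3] = -2215.3429 N (compression)
  F[2-3] = -1500.8887 N (compression)
  F[2-4] = +945.1062 N (tension)
  F[3-4] = -1719.4348 N (compression)
  Rx@0 = +4177.6300 N
  Ry@0 = +1895.0251 N
  Ry@4 = +1436.3949 N

945.106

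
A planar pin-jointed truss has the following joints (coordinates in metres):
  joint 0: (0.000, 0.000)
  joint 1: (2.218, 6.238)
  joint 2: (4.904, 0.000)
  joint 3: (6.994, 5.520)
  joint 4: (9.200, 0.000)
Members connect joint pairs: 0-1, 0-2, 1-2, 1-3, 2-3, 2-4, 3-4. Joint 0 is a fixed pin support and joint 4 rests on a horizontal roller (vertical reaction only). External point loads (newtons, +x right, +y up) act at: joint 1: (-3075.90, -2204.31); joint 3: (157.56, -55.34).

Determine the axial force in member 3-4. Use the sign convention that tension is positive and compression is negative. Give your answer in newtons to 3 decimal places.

1526.565

N=5 nodes, M=7 members, R=3 reactions → 2N=10, M+R=10
member 0 (0-1): L=6.6206, (cx,cy)=(0.3350,0.9422)
member 1 (0-2): L=4.9040, (cx,cy)=(1.0000,0.0000)
member 2 (1-2): L=6.7917, (cx,cy)=(0.3955,-0.9185)
member 3 (1-3): L=4.8297, (cx,cy)=(0.9889,-0.1487)
member 4 (2-3): L=5.9024, (cx,cy)=(0.3541,0.9352)
member 5 (2-4): L=4.2960, (cx,cy)=(1.0000,0.0000)
member 6 (3-4): L=5.9445, (cx,cy)=(0.3711,-0.9286)
solve A·x = −loads:
  F[0-1] = -3902.7362 N (compression)
  F[0-2] = -1610.8624 N (compression)
  F[1-2] = +1405.1398 N (tension)
  F[1-3] = +1226.3416 N (tension)
  F[2-3] = -1379.9928 N (compression)
  F[2-4] = -566.5092 N (compression)
  F[3-4] = +1526.5651 N (tension)
  Rx@0 = +2918.3400 N
  Ry@0 = +3677.2071 N
  Ry@4 = -1417.5571 N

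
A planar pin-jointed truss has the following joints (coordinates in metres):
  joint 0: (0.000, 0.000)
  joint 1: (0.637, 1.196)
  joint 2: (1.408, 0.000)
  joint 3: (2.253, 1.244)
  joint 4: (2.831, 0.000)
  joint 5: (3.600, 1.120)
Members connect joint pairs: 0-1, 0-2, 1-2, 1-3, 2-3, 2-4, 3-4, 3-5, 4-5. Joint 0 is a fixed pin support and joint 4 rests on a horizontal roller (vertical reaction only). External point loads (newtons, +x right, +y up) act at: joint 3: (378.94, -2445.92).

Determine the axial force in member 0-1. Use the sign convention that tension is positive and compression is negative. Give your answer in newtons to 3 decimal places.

-377.133

N=6 nodes, M=9 members, R=3 reactions → 2N=12, M+R=12
member 0 (0-1): L=1.3551, (cx,cy)=(0.4701,0.8826)
member 1 (0-2): L=1.4080, (cx,cy)=(1.0000,0.0000)
member 2 (1-2): L=1.4230, (cx,cy)=(0.5418,-0.8405)
member 3 (1-3): L=1.6167, (cx,cy)=(0.9996,0.0297)
member 4 (2-3): L=1.5038, (cx,cy)=(0.5619,0.8272)
member 5 (2-4): L=1.4230, (cx,cy)=(1.0000,0.0000)
member 6 (3-4): L=1.3717, (cx,cy)=(0.4214,-0.9069)
member 7 (3-5): L=1.3527, (cx,cy)=(0.9958,-0.0917)
member 8 (4-5): L=1.3586, (cx,cy)=(0.5660,0.8244)
solve A·x = −loads:
  F[0-1] = -377.1334 N (compression)
  F[0-2] = +556.2267 N (tension)
  F[1-2] = +382.4469 N (tension)
  F[1-3] = -384.6747 N (compression)
  F[2-3] = -388.5876 N (compression)
  F[2-4] = +981.7893 N (tension)
  F[3-4] = -2330.0026 N (compression)
  F[3-5] = -0.0000 N (compression)
  F[4-5] = +0.0000 N (tension)
  Rx@0 = -378.9400 N
  Ry@0 = +332.8649 N
  Ry@4 = +2113.0551 N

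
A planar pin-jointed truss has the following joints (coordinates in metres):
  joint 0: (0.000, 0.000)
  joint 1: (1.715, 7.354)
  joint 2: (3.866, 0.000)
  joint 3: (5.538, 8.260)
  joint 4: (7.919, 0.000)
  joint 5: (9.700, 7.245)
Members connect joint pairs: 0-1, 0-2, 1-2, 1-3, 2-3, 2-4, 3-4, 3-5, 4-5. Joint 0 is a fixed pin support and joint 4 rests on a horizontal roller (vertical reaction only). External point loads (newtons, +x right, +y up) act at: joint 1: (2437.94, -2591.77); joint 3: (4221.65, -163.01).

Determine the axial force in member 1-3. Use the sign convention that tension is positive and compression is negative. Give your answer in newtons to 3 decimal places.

703.532

N=6 nodes, M=9 members, R=3 reactions → 2N=12, M+R=12
member 0 (0-1): L=7.5513, (cx,cy)=(0.2271,0.9739)
member 1 (0-2): L=3.8660, (cx,cy)=(1.0000,0.0000)
member 2 (1-2): L=7.6621, (cx,cy)=(0.2807,-0.9598)
member 3 (1-3): L=3.9289, (cx,cy)=(0.9730,0.2306)
member 4 (2-3): L=8.4275, (cx,cy)=(0.1984,0.9801)
member 5 (2-4): L=4.0530, (cx,cy)=(1.0000,0.0000)
member 6 (3-4): L=8.5963, (cx,cy)=(0.2770,-0.9609)
member 7 (3-5): L=4.2840, (cx,cy)=(0.9715,-0.2369)
member 8 (4-5): L=7.4607, (cx,cy)=(0.2387,0.9711)
solve A·x = −loads:
  F[0-1] = +4711.0562 N (tension)
  F[0-2] = +5589.6507 N (tension)
  F[1-2] = -7311.5081 N (compression)
  F[1-3] = +703.5319 N (tension)
  F[2-3] = +7159.8106 N (tension)
  F[2-4] = +2116.5907 N (tension)
  F[3-4] = -7641.7035 N (compression)
  F[3-5] = +0.0000 N (tension)
  F[4-5] = -0.0000 N (compression)
  Rx@0 = -6659.5900 N
  Ry@0 = -4587.9495 N
  Ry@4 = +7342.7295 N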